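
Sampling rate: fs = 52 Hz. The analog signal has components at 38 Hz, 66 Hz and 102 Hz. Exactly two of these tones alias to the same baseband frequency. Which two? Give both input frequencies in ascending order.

fs/2 = 26 Hz.
38 Hz > fs/2 = 26 Hz, folds to fs − 38 Hz = 14 Hz.
66 Hz mod fs = 14 Hz.
14 Hz ≤ fs/2 = 26 Hz, appears at 14 Hz.
102 Hz mod fs = 50 Hz.
50 Hz > fs/2 = 26 Hz, folds to fs − 50 Hz = 2 Hz.
38 Hz and 66 Hz both map to 14 Hz.

38 Hz, 66 Hz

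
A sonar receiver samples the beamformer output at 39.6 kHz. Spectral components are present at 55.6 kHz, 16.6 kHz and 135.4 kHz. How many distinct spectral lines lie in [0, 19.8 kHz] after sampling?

fs/2 = 19.8 kHz.
55.6 kHz mod fs = 16 kHz.
16 kHz ≤ fs/2 = 19.8 kHz, appears at 16 kHz.
16.6 kHz ≤ fs/2 = 19.8 kHz, passes unchanged.
135.4 kHz mod fs = 16.6 kHz.
16.6 kHz ≤ fs/2 = 19.8 kHz, appears at 16.6 kHz.
Distinct values: {16 kHz, 16.6 kHz} → 2.

2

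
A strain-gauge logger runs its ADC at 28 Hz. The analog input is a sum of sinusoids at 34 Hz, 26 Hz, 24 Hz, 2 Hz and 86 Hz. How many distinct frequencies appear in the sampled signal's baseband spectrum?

fs/2 = 14 Hz.
34 Hz mod fs = 6 Hz.
6 Hz ≤ fs/2 = 14 Hz, appears at 6 Hz.
26 Hz > fs/2 = 14 Hz, folds to fs − 26 Hz = 2 Hz.
24 Hz > fs/2 = 14 Hz, folds to fs − 24 Hz = 4 Hz.
2 Hz ≤ fs/2 = 14 Hz, passes unchanged.
86 Hz mod fs = 2 Hz.
2 Hz ≤ fs/2 = 14 Hz, appears at 2 Hz.
Distinct values: {2 Hz, 4 Hz, 6 Hz} → 3.

3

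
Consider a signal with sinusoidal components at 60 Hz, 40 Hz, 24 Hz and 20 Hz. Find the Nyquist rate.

120 Hz

Highest-frequency component: 60 Hz.
Nyquist rate = 2 × 60 Hz = 120 Hz.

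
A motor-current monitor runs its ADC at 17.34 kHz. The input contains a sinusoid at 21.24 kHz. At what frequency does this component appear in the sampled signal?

3.9 kHz

21.24 kHz mod fs = 3.9 kHz.
3.9 kHz ≤ fs/2 = 8.67 kHz, appears at 3.9 kHz.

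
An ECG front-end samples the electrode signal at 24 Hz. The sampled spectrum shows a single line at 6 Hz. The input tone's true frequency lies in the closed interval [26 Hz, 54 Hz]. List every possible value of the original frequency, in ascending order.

Frequencies that alias to 6 Hz are k·fs ± 6 Hz for integer k ≥ 0.
k=0: 6 Hz.
k=1: 18 Hz, 30 Hz.
k=2: 42 Hz, 54 Hz.
k=3: 66 Hz, 78 Hz.
Within [26 Hz, 54 Hz]: 30 Hz, 42 Hz, 54 Hz.

30 Hz, 42 Hz, 54 Hz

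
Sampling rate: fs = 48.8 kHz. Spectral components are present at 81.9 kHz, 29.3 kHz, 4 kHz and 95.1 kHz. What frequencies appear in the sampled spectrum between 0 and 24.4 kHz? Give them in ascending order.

2.5 kHz, 4 kHz, 15.7 kHz, 19.5 kHz

fs/2 = 24.4 kHz.
81.9 kHz mod fs = 33.1 kHz.
33.1 kHz > fs/2 = 24.4 kHz, folds to fs − 33.1 kHz = 15.7 kHz.
29.3 kHz > fs/2 = 24.4 kHz, folds to fs − 29.3 kHz = 19.5 kHz.
4 kHz ≤ fs/2 = 24.4 kHz, passes unchanged.
95.1 kHz mod fs = 46.3 kHz.
46.3 kHz > fs/2 = 24.4 kHz, folds to fs − 46.3 kHz = 2.5 kHz.
Distinct values: {2.5 kHz, 4 kHz, 15.7 kHz, 19.5 kHz}.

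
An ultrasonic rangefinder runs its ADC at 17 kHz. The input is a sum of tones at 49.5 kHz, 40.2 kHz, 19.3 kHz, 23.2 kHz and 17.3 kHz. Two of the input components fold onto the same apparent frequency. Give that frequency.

6.2 kHz

fs/2 = 8.5 kHz.
49.5 kHz mod fs = 15.5 kHz.
15.5 kHz > fs/2 = 8.5 kHz, folds to fs − 15.5 kHz = 1.5 kHz.
40.2 kHz mod fs = 6.2 kHz.
6.2 kHz ≤ fs/2 = 8.5 kHz, appears at 6.2 kHz.
19.3 kHz mod fs = 2.3 kHz.
2.3 kHz ≤ fs/2 = 8.5 kHz, appears at 2.3 kHz.
23.2 kHz mod fs = 6.2 kHz.
6.2 kHz ≤ fs/2 = 8.5 kHz, appears at 6.2 kHz.
17.3 kHz mod fs = 0.3 kHz.
0.3 kHz ≤ fs/2 = 8.5 kHz, appears at 0.3 kHz.
23.2 kHz and 40.2 kHz both map to 6.2 kHz.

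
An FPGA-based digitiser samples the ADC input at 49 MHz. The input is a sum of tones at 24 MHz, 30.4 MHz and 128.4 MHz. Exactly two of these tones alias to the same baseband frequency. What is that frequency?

18.6 MHz

fs/2 = 24.5 MHz.
24 MHz ≤ fs/2 = 24.5 MHz, passes unchanged.
30.4 MHz > fs/2 = 24.5 MHz, folds to fs − 30.4 MHz = 18.6 MHz.
128.4 MHz mod fs = 30.4 MHz.
30.4 MHz > fs/2 = 24.5 MHz, folds to fs − 30.4 MHz = 18.6 MHz.
30.4 MHz and 128.4 MHz both map to 18.6 MHz.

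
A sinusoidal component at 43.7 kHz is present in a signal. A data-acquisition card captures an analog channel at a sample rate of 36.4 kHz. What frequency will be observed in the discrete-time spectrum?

7.3 kHz

43.7 kHz mod fs = 7.3 kHz.
7.3 kHz ≤ fs/2 = 18.2 kHz, appears at 7.3 kHz.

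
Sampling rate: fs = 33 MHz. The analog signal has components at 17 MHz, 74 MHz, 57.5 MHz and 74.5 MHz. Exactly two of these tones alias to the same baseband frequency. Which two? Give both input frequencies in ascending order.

fs/2 = 16.5 MHz.
17 MHz > fs/2 = 16.5 MHz, folds to fs − 17 MHz = 16 MHz.
74 MHz mod fs = 8 MHz.
8 MHz ≤ fs/2 = 16.5 MHz, appears at 8 MHz.
57.5 MHz mod fs = 24.5 MHz.
24.5 MHz > fs/2 = 16.5 MHz, folds to fs − 24.5 MHz = 8.5 MHz.
74.5 MHz mod fs = 8.5 MHz.
8.5 MHz ≤ fs/2 = 16.5 MHz, appears at 8.5 MHz.
57.5 MHz and 74.5 MHz both map to 8.5 MHz.

57.5 MHz, 74.5 MHz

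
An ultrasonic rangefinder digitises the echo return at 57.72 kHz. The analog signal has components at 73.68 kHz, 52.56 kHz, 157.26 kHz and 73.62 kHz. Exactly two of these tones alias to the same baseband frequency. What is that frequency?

15.9 kHz

fs/2 = 28.86 kHz.
73.68 kHz mod fs = 15.96 kHz.
15.96 kHz ≤ fs/2 = 28.86 kHz, appears at 15.96 kHz.
52.56 kHz > fs/2 = 28.86 kHz, folds to fs − 52.56 kHz = 5.16 kHz.
157.26 kHz mod fs = 41.82 kHz.
41.82 kHz > fs/2 = 28.86 kHz, folds to fs − 41.82 kHz = 15.9 kHz.
73.62 kHz mod fs = 15.9 kHz.
15.9 kHz ≤ fs/2 = 28.86 kHz, appears at 15.9 kHz.
73.62 kHz and 157.26 kHz both map to 15.9 kHz.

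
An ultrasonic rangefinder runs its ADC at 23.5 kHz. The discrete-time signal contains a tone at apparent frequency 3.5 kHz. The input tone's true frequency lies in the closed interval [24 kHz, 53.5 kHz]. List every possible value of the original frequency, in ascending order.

27 kHz, 43.5 kHz, 50.5 kHz

Frequencies that alias to 3.5 kHz are k·fs ± 3.5 kHz for integer k ≥ 0.
k=0: 3.5 kHz.
k=1: 20 kHz, 27 kHz.
k=2: 43.5 kHz, 50.5 kHz.
k=3: 67 kHz, 74 kHz.
Within [24 kHz, 53.5 kHz]: 27 kHz, 43.5 kHz, 50.5 kHz.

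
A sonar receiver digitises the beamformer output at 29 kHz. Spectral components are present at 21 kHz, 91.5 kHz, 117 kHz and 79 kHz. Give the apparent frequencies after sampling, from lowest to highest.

1 kHz, 4.5 kHz, 8 kHz

fs/2 = 14.5 kHz.
21 kHz > fs/2 = 14.5 kHz, folds to fs − 21 kHz = 8 kHz.
91.5 kHz mod fs = 4.5 kHz.
4.5 kHz ≤ fs/2 = 14.5 kHz, appears at 4.5 kHz.
117 kHz mod fs = 1 kHz.
1 kHz ≤ fs/2 = 14.5 kHz, appears at 1 kHz.
79 kHz mod fs = 21 kHz.
21 kHz > fs/2 = 14.5 kHz, folds to fs − 21 kHz = 8 kHz.
Distinct values: {1 kHz, 4.5 kHz, 8 kHz}.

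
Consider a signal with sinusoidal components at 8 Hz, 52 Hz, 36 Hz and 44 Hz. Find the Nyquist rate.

Highest-frequency component: 52 Hz.
Nyquist rate = 2 × 52 Hz = 104 Hz.

104 Hz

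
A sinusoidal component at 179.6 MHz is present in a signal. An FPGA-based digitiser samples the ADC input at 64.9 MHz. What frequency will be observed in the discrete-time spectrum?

15.1 MHz

179.6 MHz mod fs = 49.8 MHz.
49.8 MHz > fs/2 = 32.45 MHz, folds to fs − 49.8 MHz = 15.1 MHz.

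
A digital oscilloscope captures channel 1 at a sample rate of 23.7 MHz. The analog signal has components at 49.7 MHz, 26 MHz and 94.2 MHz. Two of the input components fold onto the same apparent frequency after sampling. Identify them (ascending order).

26 MHz, 49.7 MHz

fs/2 = 11.85 MHz.
49.7 MHz mod fs = 2.3 MHz.
2.3 MHz ≤ fs/2 = 11.85 MHz, appears at 2.3 MHz.
26 MHz mod fs = 2.3 MHz.
2.3 MHz ≤ fs/2 = 11.85 MHz, appears at 2.3 MHz.
94.2 MHz mod fs = 23.1 MHz.
23.1 MHz > fs/2 = 11.85 MHz, folds to fs − 23.1 MHz = 0.6 MHz.
26 MHz and 49.7 MHz both map to 2.3 MHz.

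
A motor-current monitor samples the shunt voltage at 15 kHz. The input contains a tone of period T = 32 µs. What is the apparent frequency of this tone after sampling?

1.25 kHz

T = 32 µs → f = 1/T = 31.25 kHz.
31.25 kHz mod fs = 1.25 kHz.
1.25 kHz ≤ fs/2 = 7.5 kHz, appears at 1.25 kHz.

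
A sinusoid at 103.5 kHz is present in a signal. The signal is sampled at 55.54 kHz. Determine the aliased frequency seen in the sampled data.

103.5 kHz mod fs = 47.96 kHz.
47.96 kHz > fs/2 = 27.77 kHz, folds to fs − 47.96 kHz = 7.58 kHz.

7.58 kHz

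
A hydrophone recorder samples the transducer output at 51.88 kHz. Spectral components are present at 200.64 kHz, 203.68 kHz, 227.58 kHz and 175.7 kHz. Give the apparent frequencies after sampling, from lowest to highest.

fs/2 = 25.94 kHz.
200.64 kHz mod fs = 45 kHz.
45 kHz > fs/2 = 25.94 kHz, folds to fs − 45 kHz = 6.88 kHz.
203.68 kHz mod fs = 48.04 kHz.
48.04 kHz > fs/2 = 25.94 kHz, folds to fs − 48.04 kHz = 3.84 kHz.
227.58 kHz mod fs = 20.06 kHz.
20.06 kHz ≤ fs/2 = 25.94 kHz, appears at 20.06 kHz.
175.7 kHz mod fs = 20.06 kHz.
20.06 kHz ≤ fs/2 = 25.94 kHz, appears at 20.06 kHz.
Distinct values: {3.84 kHz, 6.88 kHz, 20.06 kHz}.

3.84 kHz, 6.88 kHz, 20.06 kHz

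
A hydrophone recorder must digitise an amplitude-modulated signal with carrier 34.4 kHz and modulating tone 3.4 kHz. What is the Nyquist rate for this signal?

75.6 kHz

AM sidebands sit at fc ± fm = 31 kHz and 37.8 kHz.
Highest-frequency component: 37.8 kHz.
Nyquist rate = 2 × 37.8 kHz = 75.6 kHz.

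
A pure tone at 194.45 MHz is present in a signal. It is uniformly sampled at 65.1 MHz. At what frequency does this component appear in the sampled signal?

0.85 MHz

194.45 MHz mod fs = 64.25 MHz.
64.25 MHz > fs/2 = 32.55 MHz, folds to fs − 64.25 MHz = 0.85 MHz.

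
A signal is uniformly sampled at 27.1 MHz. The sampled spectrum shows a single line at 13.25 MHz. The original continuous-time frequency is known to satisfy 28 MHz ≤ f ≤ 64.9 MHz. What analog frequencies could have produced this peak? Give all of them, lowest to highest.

40.35 MHz, 40.95 MHz

Frequencies that alias to 13.25 MHz are k·fs ± 13.25 MHz for integer k ≥ 0.
k=0: 13.25 MHz.
k=1: 13.85 MHz, 40.35 MHz.
k=2: 40.95 MHz, 67.45 MHz.
k=3: 68.05 MHz, 94.55 MHz.
Within [28 MHz, 64.9 MHz]: 40.35 MHz, 40.95 MHz.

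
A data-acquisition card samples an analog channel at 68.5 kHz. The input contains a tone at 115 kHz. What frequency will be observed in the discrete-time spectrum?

115 kHz mod fs = 46.5 kHz.
46.5 kHz > fs/2 = 34.25 kHz, folds to fs − 46.5 kHz = 22 kHz.

22 kHz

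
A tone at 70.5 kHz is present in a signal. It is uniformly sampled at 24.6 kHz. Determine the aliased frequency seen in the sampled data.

3.3 kHz

70.5 kHz mod fs = 21.3 kHz.
21.3 kHz > fs/2 = 12.3 kHz, folds to fs − 21.3 kHz = 3.3 kHz.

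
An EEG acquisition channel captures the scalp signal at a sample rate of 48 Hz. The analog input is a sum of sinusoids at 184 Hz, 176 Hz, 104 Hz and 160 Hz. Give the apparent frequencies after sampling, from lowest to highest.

8 Hz, 16 Hz

fs/2 = 24 Hz.
184 Hz mod fs = 40 Hz.
40 Hz > fs/2 = 24 Hz, folds to fs − 40 Hz = 8 Hz.
176 Hz mod fs = 32 Hz.
32 Hz > fs/2 = 24 Hz, folds to fs − 32 Hz = 16 Hz.
104 Hz mod fs = 8 Hz.
8 Hz ≤ fs/2 = 24 Hz, appears at 8 Hz.
160 Hz mod fs = 16 Hz.
16 Hz ≤ fs/2 = 24 Hz, appears at 16 Hz.
Distinct values: {8 Hz, 16 Hz}.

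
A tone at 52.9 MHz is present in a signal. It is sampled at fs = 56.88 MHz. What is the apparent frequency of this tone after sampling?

3.98 MHz

52.9 MHz > fs/2 = 28.44 MHz, folds to fs − 52.9 MHz = 3.98 MHz.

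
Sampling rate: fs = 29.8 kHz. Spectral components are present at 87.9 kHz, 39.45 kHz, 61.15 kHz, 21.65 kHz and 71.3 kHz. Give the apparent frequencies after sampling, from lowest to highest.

1.5 kHz, 1.55 kHz, 8.15 kHz, 9.65 kHz, 11.7 kHz

fs/2 = 14.9 kHz.
87.9 kHz mod fs = 28.3 kHz.
28.3 kHz > fs/2 = 14.9 kHz, folds to fs − 28.3 kHz = 1.5 kHz.
39.45 kHz mod fs = 9.65 kHz.
9.65 kHz ≤ fs/2 = 14.9 kHz, appears at 9.65 kHz.
61.15 kHz mod fs = 1.55 kHz.
1.55 kHz ≤ fs/2 = 14.9 kHz, appears at 1.55 kHz.
21.65 kHz > fs/2 = 14.9 kHz, folds to fs − 21.65 kHz = 8.15 kHz.
71.3 kHz mod fs = 11.7 kHz.
11.7 kHz ≤ fs/2 = 14.9 kHz, appears at 11.7 kHz.
Distinct values: {1.5 kHz, 1.55 kHz, 8.15 kHz, 9.65 kHz, 11.7 kHz}.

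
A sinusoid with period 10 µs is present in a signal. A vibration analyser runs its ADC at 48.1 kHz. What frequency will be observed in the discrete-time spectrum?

T = 10 µs → f = 1/T = 100 kHz.
100 kHz mod fs = 3.8 kHz.
3.8 kHz ≤ fs/2 = 24.05 kHz, appears at 3.8 kHz.

3.8 kHz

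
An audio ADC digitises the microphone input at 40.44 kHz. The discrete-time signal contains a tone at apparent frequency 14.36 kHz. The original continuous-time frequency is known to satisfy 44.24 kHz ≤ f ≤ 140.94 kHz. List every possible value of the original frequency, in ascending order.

Frequencies that alias to 14.36 kHz are k·fs ± 14.36 kHz for integer k ≥ 0.
k=0: 14.36 kHz.
k=1: 26.08 kHz, 54.8 kHz.
k=2: 66.52 kHz, 95.24 kHz.
k=3: 106.96 kHz, 135.68 kHz.
k=4: 147.4 kHz, 176.12 kHz.
Within [44.24 kHz, 140.94 kHz]: 54.8 kHz, 66.52 kHz, 95.24 kHz, 106.96 kHz, 135.68 kHz.

54.8 kHz, 66.52 kHz, 95.24 kHz, 106.96 kHz, 135.68 kHz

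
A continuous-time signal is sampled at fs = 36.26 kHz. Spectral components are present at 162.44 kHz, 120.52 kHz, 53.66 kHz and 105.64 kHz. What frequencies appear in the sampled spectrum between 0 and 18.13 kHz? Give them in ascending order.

3.14 kHz, 11.74 kHz, 17.4 kHz

fs/2 = 18.13 kHz.
162.44 kHz mod fs = 17.4 kHz.
17.4 kHz ≤ fs/2 = 18.13 kHz, appears at 17.4 kHz.
120.52 kHz mod fs = 11.74 kHz.
11.74 kHz ≤ fs/2 = 18.13 kHz, appears at 11.74 kHz.
53.66 kHz mod fs = 17.4 kHz.
17.4 kHz ≤ fs/2 = 18.13 kHz, appears at 17.4 kHz.
105.64 kHz mod fs = 33.12 kHz.
33.12 kHz > fs/2 = 18.13 kHz, folds to fs − 33.12 kHz = 3.14 kHz.
Distinct values: {3.14 kHz, 11.74 kHz, 17.4 kHz}.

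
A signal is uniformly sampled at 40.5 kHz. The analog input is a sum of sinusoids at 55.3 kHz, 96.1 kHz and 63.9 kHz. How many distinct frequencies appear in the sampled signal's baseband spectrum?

fs/2 = 20.25 kHz.
55.3 kHz mod fs = 14.8 kHz.
14.8 kHz ≤ fs/2 = 20.25 kHz, appears at 14.8 kHz.
96.1 kHz mod fs = 15.1 kHz.
15.1 kHz ≤ fs/2 = 20.25 kHz, appears at 15.1 kHz.
63.9 kHz mod fs = 23.4 kHz.
23.4 kHz > fs/2 = 20.25 kHz, folds to fs − 23.4 kHz = 17.1 kHz.
Distinct values: {14.8 kHz, 15.1 kHz, 17.1 kHz} → 3.

3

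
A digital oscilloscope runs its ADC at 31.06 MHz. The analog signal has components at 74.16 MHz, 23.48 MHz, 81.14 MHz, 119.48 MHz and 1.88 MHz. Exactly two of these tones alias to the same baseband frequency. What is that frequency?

fs/2 = 15.53 MHz.
74.16 MHz mod fs = 12.04 MHz.
12.04 MHz ≤ fs/2 = 15.53 MHz, appears at 12.04 MHz.
23.48 MHz > fs/2 = 15.53 MHz, folds to fs − 23.48 MHz = 7.58 MHz.
81.14 MHz mod fs = 19.02 MHz.
19.02 MHz > fs/2 = 15.53 MHz, folds to fs − 19.02 MHz = 12.04 MHz.
119.48 MHz mod fs = 26.3 MHz.
26.3 MHz > fs/2 = 15.53 MHz, folds to fs − 26.3 MHz = 4.76 MHz.
1.88 MHz ≤ fs/2 = 15.53 MHz, passes unchanged.
74.16 MHz and 81.14 MHz both map to 12.04 MHz.

12.04 MHz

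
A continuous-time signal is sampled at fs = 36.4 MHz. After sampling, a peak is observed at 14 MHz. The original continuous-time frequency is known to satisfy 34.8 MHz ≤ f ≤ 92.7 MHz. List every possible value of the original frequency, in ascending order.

Frequencies that alias to 14 MHz are k·fs ± 14 MHz for integer k ≥ 0.
k=0: 14 MHz.
k=1: 22.4 MHz, 50.4 MHz.
k=2: 58.8 MHz, 86.8 MHz.
k=3: 95.2 MHz, 123.2 MHz.
Within [34.8 MHz, 92.7 MHz]: 50.4 MHz, 58.8 MHz, 86.8 MHz.

50.4 MHz, 58.8 MHz, 86.8 MHz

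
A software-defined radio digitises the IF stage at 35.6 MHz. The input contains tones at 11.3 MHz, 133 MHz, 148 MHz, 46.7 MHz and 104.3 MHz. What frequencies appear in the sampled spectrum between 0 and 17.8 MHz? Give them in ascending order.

2.5 MHz, 5.6 MHz, 9.4 MHz, 11.1 MHz, 11.3 MHz

fs/2 = 17.8 MHz.
11.3 MHz ≤ fs/2 = 17.8 MHz, passes unchanged.
133 MHz mod fs = 26.2 MHz.
26.2 MHz > fs/2 = 17.8 MHz, folds to fs − 26.2 MHz = 9.4 MHz.
148 MHz mod fs = 5.6 MHz.
5.6 MHz ≤ fs/2 = 17.8 MHz, appears at 5.6 MHz.
46.7 MHz mod fs = 11.1 MHz.
11.1 MHz ≤ fs/2 = 17.8 MHz, appears at 11.1 MHz.
104.3 MHz mod fs = 33.1 MHz.
33.1 MHz > fs/2 = 17.8 MHz, folds to fs − 33.1 MHz = 2.5 MHz.
Distinct values: {2.5 MHz, 5.6 MHz, 9.4 MHz, 11.1 MHz, 11.3 MHz}.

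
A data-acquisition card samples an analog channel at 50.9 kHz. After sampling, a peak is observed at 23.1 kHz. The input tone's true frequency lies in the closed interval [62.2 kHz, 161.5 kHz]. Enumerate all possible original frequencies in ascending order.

74 kHz, 78.7 kHz, 124.9 kHz, 129.6 kHz

Frequencies that alias to 23.1 kHz are k·fs ± 23.1 kHz for integer k ≥ 0.
k=0: 23.1 kHz.
k=1: 27.8 kHz, 74 kHz.
k=2: 78.7 kHz, 124.9 kHz.
k=3: 129.6 kHz, 175.8 kHz.
k=4: 180.5 kHz, 226.7 kHz.
Within [62.2 kHz, 161.5 kHz]: 74 kHz, 78.7 kHz, 124.9 kHz, 129.6 kHz.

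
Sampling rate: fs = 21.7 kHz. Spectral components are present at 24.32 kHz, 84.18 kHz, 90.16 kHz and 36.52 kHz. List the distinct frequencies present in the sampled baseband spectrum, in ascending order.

fs/2 = 10.85 kHz.
24.32 kHz mod fs = 2.62 kHz.
2.62 kHz ≤ fs/2 = 10.85 kHz, appears at 2.62 kHz.
84.18 kHz mod fs = 19.08 kHz.
19.08 kHz > fs/2 = 10.85 kHz, folds to fs − 19.08 kHz = 2.62 kHz.
90.16 kHz mod fs = 3.36 kHz.
3.36 kHz ≤ fs/2 = 10.85 kHz, appears at 3.36 kHz.
36.52 kHz mod fs = 14.82 kHz.
14.82 kHz > fs/2 = 10.85 kHz, folds to fs − 14.82 kHz = 6.88 kHz.
Distinct values: {2.62 kHz, 3.36 kHz, 6.88 kHz}.

2.62 kHz, 3.36 kHz, 6.88 kHz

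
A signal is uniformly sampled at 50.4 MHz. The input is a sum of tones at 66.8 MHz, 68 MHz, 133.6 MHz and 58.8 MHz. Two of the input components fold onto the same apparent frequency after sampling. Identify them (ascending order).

68 MHz, 133.6 MHz

fs/2 = 25.2 MHz.
66.8 MHz mod fs = 16.4 MHz.
16.4 MHz ≤ fs/2 = 25.2 MHz, appears at 16.4 MHz.
68 MHz mod fs = 17.6 MHz.
17.6 MHz ≤ fs/2 = 25.2 MHz, appears at 17.6 MHz.
133.6 MHz mod fs = 32.8 MHz.
32.8 MHz > fs/2 = 25.2 MHz, folds to fs − 32.8 MHz = 17.6 MHz.
58.8 MHz mod fs = 8.4 MHz.
8.4 MHz ≤ fs/2 = 25.2 MHz, appears at 8.4 MHz.
68 MHz and 133.6 MHz both map to 17.6 MHz.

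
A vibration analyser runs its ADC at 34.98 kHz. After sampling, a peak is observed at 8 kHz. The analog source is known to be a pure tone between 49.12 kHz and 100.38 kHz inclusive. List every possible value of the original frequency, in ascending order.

61.96 kHz, 77.96 kHz, 96.94 kHz

Frequencies that alias to 8 kHz are k·fs ± 8 kHz for integer k ≥ 0.
k=0: 8 kHz.
k=1: 26.98 kHz, 42.98 kHz.
k=2: 61.96 kHz, 77.96 kHz.
k=3: 96.94 kHz, 112.94 kHz.
k=4: 131.92 kHz, 147.92 kHz.
Within [49.12 kHz, 100.38 kHz]: 61.96 kHz, 77.96 kHz, 96.94 kHz.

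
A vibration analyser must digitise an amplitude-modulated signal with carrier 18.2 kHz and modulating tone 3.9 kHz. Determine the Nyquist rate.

44.2 kHz

AM sidebands sit at fc ± fm = 14.3 kHz and 22.1 kHz.
Highest-frequency component: 22.1 kHz.
Nyquist rate = 2 × 22.1 kHz = 44.2 kHz.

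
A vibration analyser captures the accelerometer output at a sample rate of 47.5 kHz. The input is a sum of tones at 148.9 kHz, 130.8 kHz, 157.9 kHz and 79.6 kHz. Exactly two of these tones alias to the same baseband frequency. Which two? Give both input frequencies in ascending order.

79.6 kHz, 157.9 kHz

fs/2 = 23.75 kHz.
148.9 kHz mod fs = 6.4 kHz.
6.4 kHz ≤ fs/2 = 23.75 kHz, appears at 6.4 kHz.
130.8 kHz mod fs = 35.8 kHz.
35.8 kHz > fs/2 = 23.75 kHz, folds to fs − 35.8 kHz = 11.7 kHz.
157.9 kHz mod fs = 15.4 kHz.
15.4 kHz ≤ fs/2 = 23.75 kHz, appears at 15.4 kHz.
79.6 kHz mod fs = 32.1 kHz.
32.1 kHz > fs/2 = 23.75 kHz, folds to fs − 32.1 kHz = 15.4 kHz.
79.6 kHz and 157.9 kHz both map to 15.4 kHz.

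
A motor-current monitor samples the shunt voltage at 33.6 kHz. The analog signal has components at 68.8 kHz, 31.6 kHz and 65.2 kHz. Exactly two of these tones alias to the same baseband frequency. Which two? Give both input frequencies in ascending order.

31.6 kHz, 65.2 kHz

fs/2 = 16.8 kHz.
68.8 kHz mod fs = 1.6 kHz.
1.6 kHz ≤ fs/2 = 16.8 kHz, appears at 1.6 kHz.
31.6 kHz > fs/2 = 16.8 kHz, folds to fs − 31.6 kHz = 2 kHz.
65.2 kHz mod fs = 31.6 kHz.
31.6 kHz > fs/2 = 16.8 kHz, folds to fs − 31.6 kHz = 2 kHz.
31.6 kHz and 65.2 kHz both map to 2 kHz.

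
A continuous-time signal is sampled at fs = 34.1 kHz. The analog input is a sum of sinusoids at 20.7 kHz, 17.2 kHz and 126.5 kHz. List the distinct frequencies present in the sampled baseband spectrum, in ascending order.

fs/2 = 17.05 kHz.
20.7 kHz > fs/2 = 17.05 kHz, folds to fs − 20.7 kHz = 13.4 kHz.
17.2 kHz > fs/2 = 17.05 kHz, folds to fs − 17.2 kHz = 16.9 kHz.
126.5 kHz mod fs = 24.2 kHz.
24.2 kHz > fs/2 = 17.05 kHz, folds to fs − 24.2 kHz = 9.9 kHz.
Distinct values: {9.9 kHz, 13.4 kHz, 16.9 kHz}.

9.9 kHz, 13.4 kHz, 16.9 kHz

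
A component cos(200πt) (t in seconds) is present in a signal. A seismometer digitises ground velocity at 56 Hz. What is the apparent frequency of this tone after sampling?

ω = 200π rad/s → f = ω/(2π) = 100 Hz.
100 Hz mod fs = 44 Hz.
44 Hz > fs/2 = 28 Hz, folds to fs − 44 Hz = 12 Hz.

12 Hz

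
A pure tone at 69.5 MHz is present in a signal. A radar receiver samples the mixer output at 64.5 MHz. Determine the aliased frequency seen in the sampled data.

5 MHz

69.5 MHz mod fs = 5 MHz.
5 MHz ≤ fs/2 = 32.25 MHz, appears at 5 MHz.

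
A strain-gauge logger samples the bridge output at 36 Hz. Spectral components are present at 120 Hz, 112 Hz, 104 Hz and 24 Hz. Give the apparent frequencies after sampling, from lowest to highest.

fs/2 = 18 Hz.
120 Hz mod fs = 12 Hz.
12 Hz ≤ fs/2 = 18 Hz, appears at 12 Hz.
112 Hz mod fs = 4 Hz.
4 Hz ≤ fs/2 = 18 Hz, appears at 4 Hz.
104 Hz mod fs = 32 Hz.
32 Hz > fs/2 = 18 Hz, folds to fs − 32 Hz = 4 Hz.
24 Hz > fs/2 = 18 Hz, folds to fs − 24 Hz = 12 Hz.
Distinct values: {4 Hz, 12 Hz}.

4 Hz, 12 Hz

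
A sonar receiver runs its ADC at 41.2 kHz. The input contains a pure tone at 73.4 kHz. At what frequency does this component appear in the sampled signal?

73.4 kHz mod fs = 32.2 kHz.
32.2 kHz > fs/2 = 20.6 kHz, folds to fs − 32.2 kHz = 9 kHz.

9 kHz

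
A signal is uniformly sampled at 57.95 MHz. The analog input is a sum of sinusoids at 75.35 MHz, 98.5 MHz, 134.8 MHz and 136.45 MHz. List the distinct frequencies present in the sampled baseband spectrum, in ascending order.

fs/2 = 28.975 MHz.
75.35 MHz mod fs = 17.4 MHz.
17.4 MHz ≤ fs/2 = 28.975 MHz, appears at 17.4 MHz.
98.5 MHz mod fs = 40.55 MHz.
40.55 MHz > fs/2 = 28.975 MHz, folds to fs − 40.55 MHz = 17.4 MHz.
134.8 MHz mod fs = 18.9 MHz.
18.9 MHz ≤ fs/2 = 28.975 MHz, appears at 18.9 MHz.
136.45 MHz mod fs = 20.55 MHz.
20.55 MHz ≤ fs/2 = 28.975 MHz, appears at 20.55 MHz.
Distinct values: {17.4 MHz, 18.9 MHz, 20.55 MHz}.

17.4 MHz, 18.9 MHz, 20.55 MHz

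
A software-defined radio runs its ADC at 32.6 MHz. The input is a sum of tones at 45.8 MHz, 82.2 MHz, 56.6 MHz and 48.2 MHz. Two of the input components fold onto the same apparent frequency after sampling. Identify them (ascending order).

48.2 MHz, 82.2 MHz

fs/2 = 16.3 MHz.
45.8 MHz mod fs = 13.2 MHz.
13.2 MHz ≤ fs/2 = 16.3 MHz, appears at 13.2 MHz.
82.2 MHz mod fs = 17 MHz.
17 MHz > fs/2 = 16.3 MHz, folds to fs − 17 MHz = 15.6 MHz.
56.6 MHz mod fs = 24 MHz.
24 MHz > fs/2 = 16.3 MHz, folds to fs − 24 MHz = 8.6 MHz.
48.2 MHz mod fs = 15.6 MHz.
15.6 MHz ≤ fs/2 = 16.3 MHz, appears at 15.6 MHz.
48.2 MHz and 82.2 MHz both map to 15.6 MHz.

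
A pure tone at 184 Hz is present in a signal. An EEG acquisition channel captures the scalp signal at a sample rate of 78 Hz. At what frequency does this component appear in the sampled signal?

184 Hz mod fs = 28 Hz.
28 Hz ≤ fs/2 = 39 Hz, appears at 28 Hz.

28 Hz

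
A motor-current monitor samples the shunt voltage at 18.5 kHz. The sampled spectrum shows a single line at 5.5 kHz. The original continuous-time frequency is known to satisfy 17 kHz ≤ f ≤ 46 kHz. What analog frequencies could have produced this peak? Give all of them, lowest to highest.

Frequencies that alias to 5.5 kHz are k·fs ± 5.5 kHz for integer k ≥ 0.
k=0: 5.5 kHz.
k=1: 13 kHz, 24 kHz.
k=2: 31.5 kHz, 42.5 kHz.
k=3: 50 kHz, 61 kHz.
Within [17 kHz, 46 kHz]: 24 kHz, 31.5 kHz, 42.5 kHz.

24 kHz, 31.5 kHz, 42.5 kHz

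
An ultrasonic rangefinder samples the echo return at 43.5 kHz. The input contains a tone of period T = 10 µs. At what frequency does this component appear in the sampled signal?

13 kHz

T = 10 µs → f = 1/T = 100 kHz.
100 kHz mod fs = 13 kHz.
13 kHz ≤ fs/2 = 21.75 kHz, appears at 13 kHz.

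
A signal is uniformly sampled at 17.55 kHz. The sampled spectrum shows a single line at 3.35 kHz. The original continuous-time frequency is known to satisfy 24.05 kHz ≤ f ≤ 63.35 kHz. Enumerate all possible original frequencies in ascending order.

Frequencies that alias to 3.35 kHz are k·fs ± 3.35 kHz for integer k ≥ 0.
k=0: 3.35 kHz.
k=1: 14.2 kHz, 20.9 kHz.
k=2: 31.75 kHz, 38.45 kHz.
k=3: 49.3 kHz, 56 kHz.
k=4: 66.85 kHz, 73.55 kHz.
Within [24.05 kHz, 63.35 kHz]: 31.75 kHz, 38.45 kHz, 49.3 kHz, 56 kHz.

31.75 kHz, 38.45 kHz, 49.3 kHz, 56 kHz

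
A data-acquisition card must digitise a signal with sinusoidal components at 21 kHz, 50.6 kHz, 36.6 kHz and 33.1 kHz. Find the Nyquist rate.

Highest-frequency component: 50.6 kHz.
Nyquist rate = 2 × 50.6 kHz = 101.2 kHz.

101.2 kHz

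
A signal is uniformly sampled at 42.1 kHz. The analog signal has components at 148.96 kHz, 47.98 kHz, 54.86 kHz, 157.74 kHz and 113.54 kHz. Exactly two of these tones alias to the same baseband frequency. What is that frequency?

12.76 kHz

fs/2 = 21.05 kHz.
148.96 kHz mod fs = 22.66 kHz.
22.66 kHz > fs/2 = 21.05 kHz, folds to fs − 22.66 kHz = 19.44 kHz.
47.98 kHz mod fs = 5.88 kHz.
5.88 kHz ≤ fs/2 = 21.05 kHz, appears at 5.88 kHz.
54.86 kHz mod fs = 12.76 kHz.
12.76 kHz ≤ fs/2 = 21.05 kHz, appears at 12.76 kHz.
157.74 kHz mod fs = 31.44 kHz.
31.44 kHz > fs/2 = 21.05 kHz, folds to fs − 31.44 kHz = 10.66 kHz.
113.54 kHz mod fs = 29.34 kHz.
29.34 kHz > fs/2 = 21.05 kHz, folds to fs − 29.34 kHz = 12.76 kHz.
54.86 kHz and 113.54 kHz both map to 12.76 kHz.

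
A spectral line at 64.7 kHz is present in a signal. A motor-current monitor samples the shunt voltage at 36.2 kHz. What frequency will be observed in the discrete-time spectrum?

64.7 kHz mod fs = 28.5 kHz.
28.5 kHz > fs/2 = 18.1 kHz, folds to fs − 28.5 kHz = 7.7 kHz.

7.7 kHz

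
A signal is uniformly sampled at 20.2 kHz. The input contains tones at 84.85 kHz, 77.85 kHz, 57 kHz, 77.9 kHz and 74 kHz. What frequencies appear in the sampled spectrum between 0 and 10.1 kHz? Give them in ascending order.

2.9 kHz, 2.95 kHz, 3.6 kHz, 4.05 kHz, 6.8 kHz

fs/2 = 10.1 kHz.
84.85 kHz mod fs = 4.05 kHz.
4.05 kHz ≤ fs/2 = 10.1 kHz, appears at 4.05 kHz.
77.85 kHz mod fs = 17.25 kHz.
17.25 kHz > fs/2 = 10.1 kHz, folds to fs − 17.25 kHz = 2.95 kHz.
57 kHz mod fs = 16.6 kHz.
16.6 kHz > fs/2 = 10.1 kHz, folds to fs − 16.6 kHz = 3.6 kHz.
77.9 kHz mod fs = 17.3 kHz.
17.3 kHz > fs/2 = 10.1 kHz, folds to fs − 17.3 kHz = 2.9 kHz.
74 kHz mod fs = 13.4 kHz.
13.4 kHz > fs/2 = 10.1 kHz, folds to fs − 13.4 kHz = 6.8 kHz.
Distinct values: {2.9 kHz, 2.95 kHz, 3.6 kHz, 4.05 kHz, 6.8 kHz}.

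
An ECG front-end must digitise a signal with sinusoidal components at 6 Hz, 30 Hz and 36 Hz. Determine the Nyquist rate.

Highest-frequency component: 36 Hz.
Nyquist rate = 2 × 36 Hz = 72 Hz.

72 Hz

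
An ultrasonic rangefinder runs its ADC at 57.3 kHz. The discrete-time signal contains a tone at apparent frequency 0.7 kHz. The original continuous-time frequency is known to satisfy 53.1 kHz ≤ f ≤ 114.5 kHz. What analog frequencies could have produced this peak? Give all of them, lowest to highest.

56.6 kHz, 58 kHz, 113.9 kHz

Frequencies that alias to 0.7 kHz are k·fs ± 0.7 kHz for integer k ≥ 0.
k=0: 0.7 kHz.
k=1: 56.6 kHz, 58 kHz.
k=2: 113.9 kHz, 115.3 kHz.
k=3: 171.2 kHz, 172.6 kHz.
Within [53.1 kHz, 114.5 kHz]: 56.6 kHz, 58 kHz, 113.9 kHz.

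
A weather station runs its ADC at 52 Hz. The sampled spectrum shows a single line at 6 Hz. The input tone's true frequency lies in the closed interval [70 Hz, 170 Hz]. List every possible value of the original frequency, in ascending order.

98 Hz, 110 Hz, 150 Hz, 162 Hz

Frequencies that alias to 6 Hz are k·fs ± 6 Hz for integer k ≥ 0.
k=0: 6 Hz.
k=1: 46 Hz, 58 Hz.
k=2: 98 Hz, 110 Hz.
k=3: 150 Hz, 162 Hz.
k=4: 202 Hz, 214 Hz.
Within [70 Hz, 170 Hz]: 98 Hz, 110 Hz, 150 Hz, 162 Hz.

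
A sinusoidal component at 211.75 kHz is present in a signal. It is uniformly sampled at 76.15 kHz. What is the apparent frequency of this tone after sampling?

211.75 kHz mod fs = 59.45 kHz.
59.45 kHz > fs/2 = 38.075 kHz, folds to fs − 59.45 kHz = 16.7 kHz.

16.7 kHz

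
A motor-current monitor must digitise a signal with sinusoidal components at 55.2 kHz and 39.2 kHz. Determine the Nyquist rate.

Highest-frequency component: 55.2 kHz.
Nyquist rate = 2 × 55.2 kHz = 110.4 kHz.

110.4 kHz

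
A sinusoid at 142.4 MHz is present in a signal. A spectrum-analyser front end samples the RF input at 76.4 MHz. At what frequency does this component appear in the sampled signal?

142.4 MHz mod fs = 66 MHz.
66 MHz > fs/2 = 38.2 MHz, folds to fs − 66 MHz = 10.4 MHz.

10.4 MHz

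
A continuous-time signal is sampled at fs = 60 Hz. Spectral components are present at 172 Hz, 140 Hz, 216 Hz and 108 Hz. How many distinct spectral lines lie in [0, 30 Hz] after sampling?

4

fs/2 = 30 Hz.
172 Hz mod fs = 52 Hz.
52 Hz > fs/2 = 30 Hz, folds to fs − 52 Hz = 8 Hz.
140 Hz mod fs = 20 Hz.
20 Hz ≤ fs/2 = 30 Hz, appears at 20 Hz.
216 Hz mod fs = 36 Hz.
36 Hz > fs/2 = 30 Hz, folds to fs − 36 Hz = 24 Hz.
108 Hz mod fs = 48 Hz.
48 Hz > fs/2 = 30 Hz, folds to fs − 48 Hz = 12 Hz.
Distinct values: {8 Hz, 12 Hz, 20 Hz, 24 Hz} → 4.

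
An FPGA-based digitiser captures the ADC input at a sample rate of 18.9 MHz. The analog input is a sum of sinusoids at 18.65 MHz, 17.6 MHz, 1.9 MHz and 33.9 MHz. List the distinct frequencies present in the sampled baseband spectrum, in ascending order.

0.25 MHz, 1.3 MHz, 1.9 MHz, 3.9 MHz

fs/2 = 9.45 MHz.
18.65 MHz > fs/2 = 9.45 MHz, folds to fs − 18.65 MHz = 0.25 MHz.
17.6 MHz > fs/2 = 9.45 MHz, folds to fs − 17.6 MHz = 1.3 MHz.
1.9 MHz ≤ fs/2 = 9.45 MHz, passes unchanged.
33.9 MHz mod fs = 15 MHz.
15 MHz > fs/2 = 9.45 MHz, folds to fs − 15 MHz = 3.9 MHz.
Distinct values: {0.25 MHz, 1.3 MHz, 1.9 MHz, 3.9 MHz}.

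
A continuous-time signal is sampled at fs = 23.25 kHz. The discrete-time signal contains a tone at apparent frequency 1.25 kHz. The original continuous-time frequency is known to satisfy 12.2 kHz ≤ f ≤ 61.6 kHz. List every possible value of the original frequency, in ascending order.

Frequencies that alias to 1.25 kHz are k·fs ± 1.25 kHz for integer k ≥ 0.
k=0: 1.25 kHz.
k=1: 22 kHz, 24.5 kHz.
k=2: 45.25 kHz, 47.75 kHz.
k=3: 68.5 kHz, 71 kHz.
Within [12.2 kHz, 61.6 kHz]: 22 kHz, 24.5 kHz, 45.25 kHz, 47.75 kHz.

22 kHz, 24.5 kHz, 45.25 kHz, 47.75 kHz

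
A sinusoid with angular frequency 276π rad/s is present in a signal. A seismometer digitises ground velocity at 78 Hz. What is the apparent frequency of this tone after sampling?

18 Hz

ω = 276π rad/s → f = ω/(2π) = 138 Hz.
138 Hz mod fs = 60 Hz.
60 Hz > fs/2 = 39 Hz, folds to fs − 60 Hz = 18 Hz.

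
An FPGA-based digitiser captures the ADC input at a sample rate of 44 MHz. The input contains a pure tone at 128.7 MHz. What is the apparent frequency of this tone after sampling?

3.3 MHz

128.7 MHz mod fs = 40.7 MHz.
40.7 MHz > fs/2 = 22 MHz, folds to fs − 40.7 MHz = 3.3 MHz.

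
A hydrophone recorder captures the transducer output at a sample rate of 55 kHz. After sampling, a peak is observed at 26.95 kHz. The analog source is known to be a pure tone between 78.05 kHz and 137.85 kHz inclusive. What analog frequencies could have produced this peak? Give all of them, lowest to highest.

81.95 kHz, 83.05 kHz, 136.95 kHz

Frequencies that alias to 26.95 kHz are k·fs ± 26.95 kHz for integer k ≥ 0.
k=0: 26.95 kHz.
k=1: 28.05 kHz, 81.95 kHz.
k=2: 83.05 kHz, 136.95 kHz.
k=3: 138.05 kHz, 191.95 kHz.
Within [78.05 kHz, 137.85 kHz]: 81.95 kHz, 83.05 kHz, 136.95 kHz.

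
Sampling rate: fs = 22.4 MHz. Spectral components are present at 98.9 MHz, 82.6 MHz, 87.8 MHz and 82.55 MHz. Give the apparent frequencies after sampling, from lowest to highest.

fs/2 = 11.2 MHz.
98.9 MHz mod fs = 9.3 MHz.
9.3 MHz ≤ fs/2 = 11.2 MHz, appears at 9.3 MHz.
82.6 MHz mod fs = 15.4 MHz.
15.4 MHz > fs/2 = 11.2 MHz, folds to fs − 15.4 MHz = 7 MHz.
87.8 MHz mod fs = 20.6 MHz.
20.6 MHz > fs/2 = 11.2 MHz, folds to fs − 20.6 MHz = 1.8 MHz.
82.55 MHz mod fs = 15.35 MHz.
15.35 MHz > fs/2 = 11.2 MHz, folds to fs − 15.35 MHz = 7.05 MHz.
Distinct values: {1.8 MHz, 7 MHz, 7.05 MHz, 9.3 MHz}.

1.8 MHz, 7 MHz, 7.05 MHz, 9.3 MHz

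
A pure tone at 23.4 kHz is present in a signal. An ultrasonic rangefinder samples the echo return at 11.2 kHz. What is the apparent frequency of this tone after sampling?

23.4 kHz mod fs = 1 kHz.
1 kHz ≤ fs/2 = 5.6 kHz, appears at 1 kHz.

1 kHz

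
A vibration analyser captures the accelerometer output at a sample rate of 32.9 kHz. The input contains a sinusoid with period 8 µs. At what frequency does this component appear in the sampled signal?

6.6 kHz

T = 8 µs → f = 1/T = 125 kHz.
125 kHz mod fs = 26.3 kHz.
26.3 kHz > fs/2 = 16.45 kHz, folds to fs − 26.3 kHz = 6.6 kHz.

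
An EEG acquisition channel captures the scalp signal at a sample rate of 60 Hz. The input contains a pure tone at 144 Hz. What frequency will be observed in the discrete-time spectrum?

144 Hz mod fs = 24 Hz.
24 Hz ≤ fs/2 = 30 Hz, appears at 24 Hz.

24 Hz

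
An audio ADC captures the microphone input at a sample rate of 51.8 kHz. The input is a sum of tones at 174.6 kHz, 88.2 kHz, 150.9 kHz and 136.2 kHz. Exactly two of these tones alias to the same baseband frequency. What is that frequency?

fs/2 = 25.9 kHz.
174.6 kHz mod fs = 19.2 kHz.
19.2 kHz ≤ fs/2 = 25.9 kHz, appears at 19.2 kHz.
88.2 kHz mod fs = 36.4 kHz.
36.4 kHz > fs/2 = 25.9 kHz, folds to fs − 36.4 kHz = 15.4 kHz.
150.9 kHz mod fs = 47.3 kHz.
47.3 kHz > fs/2 = 25.9 kHz, folds to fs − 47.3 kHz = 4.5 kHz.
136.2 kHz mod fs = 32.6 kHz.
32.6 kHz > fs/2 = 25.9 kHz, folds to fs − 32.6 kHz = 19.2 kHz.
136.2 kHz and 174.6 kHz both map to 19.2 kHz.

19.2 kHz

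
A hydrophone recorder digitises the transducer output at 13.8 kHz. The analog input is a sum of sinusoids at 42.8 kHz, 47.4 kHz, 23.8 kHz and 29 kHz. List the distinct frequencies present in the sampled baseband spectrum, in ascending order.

1.4 kHz, 3.8 kHz, 6 kHz

fs/2 = 6.9 kHz.
42.8 kHz mod fs = 1.4 kHz.
1.4 kHz ≤ fs/2 = 6.9 kHz, appears at 1.4 kHz.
47.4 kHz mod fs = 6 kHz.
6 kHz ≤ fs/2 = 6.9 kHz, appears at 6 kHz.
23.8 kHz mod fs = 10 kHz.
10 kHz > fs/2 = 6.9 kHz, folds to fs − 10 kHz = 3.8 kHz.
29 kHz mod fs = 1.4 kHz.
1.4 kHz ≤ fs/2 = 6.9 kHz, appears at 1.4 kHz.
Distinct values: {1.4 kHz, 3.8 kHz, 6 kHz}.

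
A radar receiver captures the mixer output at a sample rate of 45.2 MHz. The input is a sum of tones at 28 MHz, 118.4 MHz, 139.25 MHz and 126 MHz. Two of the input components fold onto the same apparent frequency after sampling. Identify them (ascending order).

28 MHz, 118.4 MHz

fs/2 = 22.6 MHz.
28 MHz > fs/2 = 22.6 MHz, folds to fs − 28 MHz = 17.2 MHz.
118.4 MHz mod fs = 28 MHz.
28 MHz > fs/2 = 22.6 MHz, folds to fs − 28 MHz = 17.2 MHz.
139.25 MHz mod fs = 3.65 MHz.
3.65 MHz ≤ fs/2 = 22.6 MHz, appears at 3.65 MHz.
126 MHz mod fs = 35.6 MHz.
35.6 MHz > fs/2 = 22.6 MHz, folds to fs − 35.6 MHz = 9.6 MHz.
28 MHz and 118.4 MHz both map to 17.2 MHz.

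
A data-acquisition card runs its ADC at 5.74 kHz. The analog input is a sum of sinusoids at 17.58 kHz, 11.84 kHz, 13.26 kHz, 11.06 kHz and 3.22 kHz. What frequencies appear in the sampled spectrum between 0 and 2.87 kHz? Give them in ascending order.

0.36 kHz, 0.42 kHz, 1.78 kHz, 2.52 kHz

fs/2 = 2.87 kHz.
17.58 kHz mod fs = 0.36 kHz.
0.36 kHz ≤ fs/2 = 2.87 kHz, appears at 0.36 kHz.
11.84 kHz mod fs = 0.36 kHz.
0.36 kHz ≤ fs/2 = 2.87 kHz, appears at 0.36 kHz.
13.26 kHz mod fs = 1.78 kHz.
1.78 kHz ≤ fs/2 = 2.87 kHz, appears at 1.78 kHz.
11.06 kHz mod fs = 5.32 kHz.
5.32 kHz > fs/2 = 2.87 kHz, folds to fs − 5.32 kHz = 0.42 kHz.
3.22 kHz > fs/2 = 2.87 kHz, folds to fs − 3.22 kHz = 2.52 kHz.
Distinct values: {0.36 kHz, 0.42 kHz, 1.78 kHz, 2.52 kHz}.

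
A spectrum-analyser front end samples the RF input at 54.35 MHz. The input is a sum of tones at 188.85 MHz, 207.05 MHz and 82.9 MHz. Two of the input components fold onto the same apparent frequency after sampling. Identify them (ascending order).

82.9 MHz, 188.85 MHz

fs/2 = 27.175 MHz.
188.85 MHz mod fs = 25.8 MHz.
25.8 MHz ≤ fs/2 = 27.175 MHz, appears at 25.8 MHz.
207.05 MHz mod fs = 44 MHz.
44 MHz > fs/2 = 27.175 MHz, folds to fs − 44 MHz = 10.35 MHz.
82.9 MHz mod fs = 28.55 MHz.
28.55 MHz > fs/2 = 27.175 MHz, folds to fs − 28.55 MHz = 25.8 MHz.
82.9 MHz and 188.85 MHz both map to 25.8 MHz.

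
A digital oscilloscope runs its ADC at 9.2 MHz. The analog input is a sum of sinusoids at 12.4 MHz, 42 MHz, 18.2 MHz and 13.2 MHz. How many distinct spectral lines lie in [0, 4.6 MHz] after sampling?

3

fs/2 = 4.6 MHz.
12.4 MHz mod fs = 3.2 MHz.
3.2 MHz ≤ fs/2 = 4.6 MHz, appears at 3.2 MHz.
42 MHz mod fs = 5.2 MHz.
5.2 MHz > fs/2 = 4.6 MHz, folds to fs − 5.2 MHz = 4 MHz.
18.2 MHz mod fs = 9 MHz.
9 MHz > fs/2 = 4.6 MHz, folds to fs − 9 MHz = 0.2 MHz.
13.2 MHz mod fs = 4 MHz.
4 MHz ≤ fs/2 = 4.6 MHz, appears at 4 MHz.
Distinct values: {0.2 MHz, 3.2 MHz, 4 MHz} → 3.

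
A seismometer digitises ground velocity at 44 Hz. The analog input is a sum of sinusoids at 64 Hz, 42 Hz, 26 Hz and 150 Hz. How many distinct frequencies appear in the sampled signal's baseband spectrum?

fs/2 = 22 Hz.
64 Hz mod fs = 20 Hz.
20 Hz ≤ fs/2 = 22 Hz, appears at 20 Hz.
42 Hz > fs/2 = 22 Hz, folds to fs − 42 Hz = 2 Hz.
26 Hz > fs/2 = 22 Hz, folds to fs − 26 Hz = 18 Hz.
150 Hz mod fs = 18 Hz.
18 Hz ≤ fs/2 = 22 Hz, appears at 18 Hz.
Distinct values: {2 Hz, 18 Hz, 20 Hz} → 3.

3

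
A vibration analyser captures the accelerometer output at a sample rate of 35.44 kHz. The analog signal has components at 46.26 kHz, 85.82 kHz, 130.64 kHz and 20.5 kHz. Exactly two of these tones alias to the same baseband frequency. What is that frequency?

fs/2 = 17.72 kHz.
46.26 kHz mod fs = 10.82 kHz.
10.82 kHz ≤ fs/2 = 17.72 kHz, appears at 10.82 kHz.
85.82 kHz mod fs = 14.94 kHz.
14.94 kHz ≤ fs/2 = 17.72 kHz, appears at 14.94 kHz.
130.64 kHz mod fs = 24.32 kHz.
24.32 kHz > fs/2 = 17.72 kHz, folds to fs − 24.32 kHz = 11.12 kHz.
20.5 kHz > fs/2 = 17.72 kHz, folds to fs − 20.5 kHz = 14.94 kHz.
20.5 kHz and 85.82 kHz both map to 14.94 kHz.

14.94 kHz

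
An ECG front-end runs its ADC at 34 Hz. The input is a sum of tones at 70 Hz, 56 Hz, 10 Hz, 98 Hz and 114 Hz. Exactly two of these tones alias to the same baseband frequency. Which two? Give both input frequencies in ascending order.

56 Hz, 114 Hz

fs/2 = 17 Hz.
70 Hz mod fs = 2 Hz.
2 Hz ≤ fs/2 = 17 Hz, appears at 2 Hz.
56 Hz mod fs = 22 Hz.
22 Hz > fs/2 = 17 Hz, folds to fs − 22 Hz = 12 Hz.
10 Hz ≤ fs/2 = 17 Hz, passes unchanged.
98 Hz mod fs = 30 Hz.
30 Hz > fs/2 = 17 Hz, folds to fs − 30 Hz = 4 Hz.
114 Hz mod fs = 12 Hz.
12 Hz ≤ fs/2 = 17 Hz, appears at 12 Hz.
56 Hz and 114 Hz both map to 12 Hz.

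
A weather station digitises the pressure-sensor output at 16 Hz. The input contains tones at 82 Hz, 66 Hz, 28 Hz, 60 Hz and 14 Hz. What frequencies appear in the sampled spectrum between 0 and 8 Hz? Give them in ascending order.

2 Hz, 4 Hz

fs/2 = 8 Hz.
82 Hz mod fs = 2 Hz.
2 Hz ≤ fs/2 = 8 Hz, appears at 2 Hz.
66 Hz mod fs = 2 Hz.
2 Hz ≤ fs/2 = 8 Hz, appears at 2 Hz.
28 Hz mod fs = 12 Hz.
12 Hz > fs/2 = 8 Hz, folds to fs − 12 Hz = 4 Hz.
60 Hz mod fs = 12 Hz.
12 Hz > fs/2 = 8 Hz, folds to fs − 12 Hz = 4 Hz.
14 Hz > fs/2 = 8 Hz, folds to fs − 14 Hz = 2 Hz.
Distinct values: {2 Hz, 4 Hz}.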